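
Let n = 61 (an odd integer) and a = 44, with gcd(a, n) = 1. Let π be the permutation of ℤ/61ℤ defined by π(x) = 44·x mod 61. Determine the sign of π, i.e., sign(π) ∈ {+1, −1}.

Orbit of 4 under x↦44x: [4, 54, 58, 51, 48, 38, 25]… (length divides ord_61(44)).
Cycle type of π: 60 + 1; total 2 cycles.
With 2 cycles on 61 points, sign = (−1)^{61−2} = -1.
The Jacobi symbol (44|61) = -1 (Zolotarev) agrees.

-1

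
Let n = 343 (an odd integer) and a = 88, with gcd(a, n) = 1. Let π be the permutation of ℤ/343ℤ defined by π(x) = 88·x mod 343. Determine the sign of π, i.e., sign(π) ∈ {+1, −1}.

Trace 18: π^k(18) = [18, 212, 134, 130, 121, 15, 291] for k=0..6.
π_88 has 7 disjoint cycles with lengths [147, 147, 21, 21, 3, 3, 1] on {0,…,342}.
343 − 7 = 336 transpositions; sign(π) = (−1)^336 = +1.
The Jacobi symbol (88|343) = +1 (Zolotarev) agrees.

+1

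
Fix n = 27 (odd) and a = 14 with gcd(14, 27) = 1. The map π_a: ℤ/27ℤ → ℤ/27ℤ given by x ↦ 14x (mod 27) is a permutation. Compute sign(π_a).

-1

Trace 19: π^k(19) = [19, 23, 25, 26, 13, 20, 10] for k=0..6.
Cycle type of π: 18 + 6 + 2 + 1; total 4 cycles.
n − c = 27 − 4 = 23; sign = (−1)^23 = -1.
Zolotarev: (14|27) = -1, matching the cycle-count sign.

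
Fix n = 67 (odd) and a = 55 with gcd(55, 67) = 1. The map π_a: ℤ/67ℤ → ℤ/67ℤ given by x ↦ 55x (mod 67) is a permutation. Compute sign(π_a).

Trace 14: π^k(14) = [14, 33, 6, 62, 60, 17, 64] for k=0..6.
3 cycles of lengths [33, 33, 1].
67 − 3 = 64 transpositions; sign(π) = (−1)^64 = +1.
(55|67)_J = +1 (Zolotarev's lemma cross-check).

+1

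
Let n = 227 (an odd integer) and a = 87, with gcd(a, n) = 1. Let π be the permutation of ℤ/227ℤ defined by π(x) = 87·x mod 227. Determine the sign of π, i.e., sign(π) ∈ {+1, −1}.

Start at x=188: 188 → 12 → 136 → 28 → 166 → 141 → 9 → … (one orbit).
3 cycles of lengths [113, 113, 1].
n − c = 227 − 3 = 224; sign = (−1)^224 = +1.
Zolotarev: (87|227) = +1, matching the cycle-count sign.

+1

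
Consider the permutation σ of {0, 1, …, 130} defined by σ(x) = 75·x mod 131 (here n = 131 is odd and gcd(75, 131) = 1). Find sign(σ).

+1

Trace 9: π^k(9) = [9, 20, 59, 102, 52, 101, 108] for k=0..6.
π_75 has 3 disjoint cycles with lengths [65, 65, 1] on {0,…,130}.
131 − 3 = 128 transpositions; sign(π) = (−1)^128 = +1.
Check: (75/131) = +1 by Zolotarev.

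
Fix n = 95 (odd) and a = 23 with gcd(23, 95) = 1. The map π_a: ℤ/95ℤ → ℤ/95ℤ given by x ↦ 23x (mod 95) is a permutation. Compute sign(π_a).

Start at x=11: 11 → 63 → 24 → 77 → 61 → 73 → 64 → … (one orbit).
Cycle type of π: 36×2 + 9×2 + 4 + 1; total 6 cycles.
Σ(ℓ_i−1) = 95−6 = 89; sign = (−1)^89 = -1.

-1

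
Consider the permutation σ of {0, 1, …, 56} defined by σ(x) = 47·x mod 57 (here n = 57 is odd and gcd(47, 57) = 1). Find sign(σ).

-1

Start at x=28: 28 → 5 → 7 → 44 → 16 → 11 → 4 → … (one orbit).
Cycle lengths of π_47 on ℤ/57ℤ: [18, 18, 9, 9, 2, 1]; 6 cycles in total.
57 − 6 = 51 transpositions; sign(π) = (−1)^51 = -1.
Via Zolotarev, sign(π_{47}) = (47|57) = -1.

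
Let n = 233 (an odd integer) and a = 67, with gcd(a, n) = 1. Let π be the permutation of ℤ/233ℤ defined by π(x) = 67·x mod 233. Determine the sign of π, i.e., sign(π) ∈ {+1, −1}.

-1

Start at x=147: 147 → 63 → 27 → 178 → 43 → 85 → 103 → … (one orbit).
The orbit structure of x ↦ 67x mod 233: 2 orbits of sizes [232, 1].
2 cycles on 233: each ℓ→(−1)^(ℓ−1), product (−1)^231 = -1.
Zolotarev: (67|233) = -1, matching the cycle-count sign.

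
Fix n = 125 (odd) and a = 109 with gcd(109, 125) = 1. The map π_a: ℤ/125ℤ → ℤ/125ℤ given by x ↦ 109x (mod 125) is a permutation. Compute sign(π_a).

Orbit of 111 under x↦109x: [111, 99, 41, 94, 121, 64, 101]… (length divides ord_125(109)).
The orbit structure of x ↦ 109x mod 125: 7 orbits of sizes [50, 50, 10, 10, 2, 2, 1].
125 − 7 = 118 transpositions; sign(π) = (−1)^118 = +1.

+1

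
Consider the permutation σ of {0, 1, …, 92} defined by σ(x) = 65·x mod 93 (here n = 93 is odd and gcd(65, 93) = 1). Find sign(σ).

Orbit of 19 under x↦65x: [19, 26, 16, 17, 82, 29, 25]… (length divides ord_93(65)).
The orbit structure of x ↦ 65x mod 93: 5 orbits of sizes [30, 30, 30, 2, 1].
n − c = 93 − 5 = 88; sign = (−1)^88 = +1.

+1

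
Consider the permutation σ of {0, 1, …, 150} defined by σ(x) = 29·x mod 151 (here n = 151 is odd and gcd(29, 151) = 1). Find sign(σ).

+1

Start at x=110: 110 → 19 → 98 → 124 → 123 → 94 → 8 → … (one orbit).
Cycle lengths of π_29 on ℤ/151ℤ: [25, 25, 25, 25, 25, 25, 1]; 7 cycles in total.
151 − 7 = 144 transpositions; sign(π) = (−1)^144 = +1.
Check: (29/151) = +1 by Zolotarev.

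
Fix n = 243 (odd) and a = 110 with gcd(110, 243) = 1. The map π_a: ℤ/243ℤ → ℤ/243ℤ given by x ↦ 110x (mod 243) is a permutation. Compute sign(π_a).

Trace 74: π^k(74) = [74, 121, 188, 25, 77, 208, 38] for k=0..6.
The orbit structure of x ↦ 110x mod 243: 6 orbits of sizes [162, 54, 18, 6, 2, 1].
With 6 cycles on 243 points, sign = (−1)^{243−6} = -1.

-1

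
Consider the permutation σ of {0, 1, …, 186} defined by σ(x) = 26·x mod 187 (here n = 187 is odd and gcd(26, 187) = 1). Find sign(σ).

+1

Start at x=59: 59 → 38 → 53 → 69 → 111 → 81 → 49 → … (one orbit).
The orbit structure of x ↦ 26x mod 187: 9 orbits of sizes [40, 40, 40, 40, 8, 8, 5, 5, 1].
Σ(ℓ_i−1) = 187−9 = 178; sign = (−1)^178 = +1.
Check: (26/187) = +1 by Zolotarev.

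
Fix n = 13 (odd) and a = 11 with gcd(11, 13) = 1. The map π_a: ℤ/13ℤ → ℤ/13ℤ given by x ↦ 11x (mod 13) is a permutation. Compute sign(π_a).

-1

Trace 5: π^k(5) = [5, 3, 7, 12, 2, 9, 8] for k=0..6.
The orbit structure of x ↦ 11x mod 13: 2 orbits of sizes [12, 1].
13 − 2 = 11 transpositions; sign(π) = (−1)^11 = -1.
(11|13)_J = -1 (Zolotarev's lemma cross-check).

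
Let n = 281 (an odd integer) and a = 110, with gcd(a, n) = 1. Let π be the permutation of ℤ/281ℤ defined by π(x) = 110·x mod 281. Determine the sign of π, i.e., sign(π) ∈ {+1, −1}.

Start at x=134: 134 → 128 → 30 → 209 → 229 → 181 → 240 → … (one orbit).
The orbit structure of x ↦ 110x mod 281: 2 orbits of sizes [280, 1].
n − c = 281 − 2 = 279; sign = (−1)^279 = -1.
The Jacobi symbol (110|281) = -1 (Zolotarev) agrees.

-1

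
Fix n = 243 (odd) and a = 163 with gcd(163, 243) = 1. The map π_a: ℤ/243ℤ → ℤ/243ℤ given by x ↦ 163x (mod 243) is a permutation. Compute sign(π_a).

Trace 1: π^k(1) = [1, 163, 82] for k=0..2.
Cycle lengths of π_163 on ℤ/243ℤ: [3, 3, 3, 3, 3, 3, 3, 3, 3, 3, 3, 3, 3, 3, 3, 3, 3, 3, 3, 3, 3, 3, 3, 3, 3, 3, 3, 3, 3, 3, 3, 3, 3, 3, 3, 3, 3, 3, 3, 3, 3, 3, 3, 3, 3, 3, 3, 3, 3, 3, 3, 3, 3, 3, 1, 1, 1, 1, 1, 1, 1, 1, 1, 1, 1, 1, 1, 1, 1, 1, 1, 1, 1, 1, 1, 1, 1, 1, 1, 1, 1, 1, 1, 1, 1, 1, 1, 1, 1, 1, 1, 1, 1, 1, 1, 1, 1, 1, 1, 1, 1, 1, 1, 1, 1, 1, 1, 1, 1, 1, 1, 1, 1, 1, 1, 1, 1, 1, 1, 1, 1, 1, 1, 1, 1, 1, 1, 1, 1, 1, 1, 1, 1, 1, 1]; 135 cycles in total.
With 135 cycles on 243 points, sign = (−1)^{243−135} = +1.
(163|243)_J = +1 (Zolotarev's lemma cross-check).

+1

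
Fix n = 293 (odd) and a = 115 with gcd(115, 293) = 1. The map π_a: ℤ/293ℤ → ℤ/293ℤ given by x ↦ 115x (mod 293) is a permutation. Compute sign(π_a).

Start at x=91: 91 → 210 → 124 → 196 → 272 → 222 → 39 → … (one orbit).
5 cycles of lengths [73, 73, 73, 73, 1].
Σ(ℓ_i−1) = 293−5 = 288; sign = (−1)^288 = +1.

+1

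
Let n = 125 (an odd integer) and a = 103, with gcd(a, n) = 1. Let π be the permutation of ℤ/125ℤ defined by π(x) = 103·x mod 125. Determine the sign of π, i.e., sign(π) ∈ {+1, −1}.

Orbit of 43 under x↦103x: [43, 54, 62, 11, 8, 74, 122]… (length divides ord_125(103)).
4 cycles of lengths [100, 20, 4, 1].
sign(π) = (−1)^{n − #cycles} = (−1)^{125−4} = (−1)^121 = -1.
The Jacobi symbol (103|125) = -1 (Zolotarev) agrees.

-1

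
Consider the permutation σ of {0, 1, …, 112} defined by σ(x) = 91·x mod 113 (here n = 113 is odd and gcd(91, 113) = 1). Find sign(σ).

+1

Trace 11: π^k(11) = [11, 97, 13, 53, 77, 1, 91] for k=0..6.
Cycle type of π: 56×2 + 1; total 3 cycles.
With 3 cycles on 113 points, sign = (−1)^{113−3} = +1.
Zolotarev: (91|113) = +1, matching the cycle-count sign.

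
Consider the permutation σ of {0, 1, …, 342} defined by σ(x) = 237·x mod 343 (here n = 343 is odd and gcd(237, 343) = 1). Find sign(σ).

-1

Start at x=118: 118 → 183 → 153 → 246 → 335 → 162 → 321 → … (one orbit).
Cycle lengths of π_237 on ℤ/343ℤ: [98, 98, 98, 14, 14, 14, 2, 2, 2, 1]; 10 cycles in total.
With 10 cycles on 343 points, sign = (−1)^{343−10} = -1.
Via Zolotarev, sign(π_{237}) = (237|343) = -1.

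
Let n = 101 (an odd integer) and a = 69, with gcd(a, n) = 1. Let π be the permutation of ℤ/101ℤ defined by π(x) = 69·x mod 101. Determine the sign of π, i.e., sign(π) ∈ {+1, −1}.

Trace 36: π^k(36) = [36, 60, 100, 32, 87, 44, 6] for k=0..6.
6 cycles of lengths [20, 20, 20, 20, 20, 1].
sign(π) = (−1)^{n − #cycles} = (−1)^{101−6} = (−1)^95 = -1.
Via Zolotarev, sign(π_{69}) = (69|101) = -1.

-1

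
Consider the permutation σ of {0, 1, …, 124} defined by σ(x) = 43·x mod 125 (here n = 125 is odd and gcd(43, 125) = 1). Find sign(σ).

-1

Start at x=18: 18 → 24 → 32 → 1 → 43 → 99 → 7 → … (one orbit).
The orbit structure of x ↦ 43x mod 125: 12 orbits of sizes [20, 20, 20, 20, 20, 4, 4, 4, 4, 4, 4, 1].
125 − 12 = 113 transpositions; sign(π) = (−1)^113 = -1.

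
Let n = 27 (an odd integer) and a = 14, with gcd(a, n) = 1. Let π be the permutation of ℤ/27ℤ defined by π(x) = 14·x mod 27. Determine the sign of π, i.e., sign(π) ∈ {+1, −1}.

Trace 17: π^k(17) = [17, 22, 11, 19, 23, 25, 26] for k=0..6.
Decompose π into cycles: lengths [18, 6, 2, 1] (4 cycles, including the fixed point 0).
4 cycles on 27: each ℓ→(−1)^(ℓ−1), product (−1)^23 = -1.

-1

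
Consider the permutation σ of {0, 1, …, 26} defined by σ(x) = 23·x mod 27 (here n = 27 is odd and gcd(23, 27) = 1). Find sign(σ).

-1

Trace 11: π^k(11) = [11, 10, 14, 25, 8, 22, 20] for k=0..6.
π_23 has 4 disjoint cycles with lengths [18, 6, 2, 1] on {0,…,26}.
27 − 4 = 23 transpositions; sign(π) = (−1)^23 = -1.
The Jacobi symbol (23|27) = -1 (Zolotarev) agrees.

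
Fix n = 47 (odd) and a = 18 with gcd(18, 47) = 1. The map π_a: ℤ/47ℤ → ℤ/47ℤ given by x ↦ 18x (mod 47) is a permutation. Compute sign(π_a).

Trace 14: π^k(14) = [14, 17, 24, 9, 21, 2, 36] for k=0..6.
Decompose π into cycles: lengths [23, 23, 1] (3 cycles, including the fixed point 0).
sign(π) = (−1)^{n − #cycles} = (−1)^{47−3} = (−1)^44 = +1.
Check: (18/47) = +1 by Zolotarev.

+1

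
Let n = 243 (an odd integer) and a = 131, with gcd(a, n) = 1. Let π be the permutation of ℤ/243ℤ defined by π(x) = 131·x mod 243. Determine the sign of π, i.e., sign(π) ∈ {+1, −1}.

-1

Start at x=157: 157 → 155 → 136 → 77 → 124 → 206 → 13 → … (one orbit).
The orbit structure of x ↦ 131x mod 243: 6 orbits of sizes [162, 54, 18, 6, 2, 1].
6 cycles on 243: each ℓ→(−1)^(ℓ−1), product (−1)^237 = -1.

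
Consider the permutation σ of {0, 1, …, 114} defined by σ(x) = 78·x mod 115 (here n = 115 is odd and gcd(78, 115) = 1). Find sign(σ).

-1

Start at x=36: 36 → 48 → 64 → 47 → 101 → 58 → 39 → … (one orbit).
The orbit structure of x ↦ 78x mod 115: 6 orbits of sizes [44, 44, 11, 11, 4, 1].
115 − 6 = 109 transpositions; sign(π) = (−1)^109 = -1.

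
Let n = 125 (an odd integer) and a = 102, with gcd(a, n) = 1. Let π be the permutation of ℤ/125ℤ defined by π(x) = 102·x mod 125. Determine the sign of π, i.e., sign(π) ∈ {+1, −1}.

Start at x=49: 49 → 123 → 46 → 67 → 84 → 68 → 61 → … (one orbit).
4 cycles of lengths [100, 20, 4, 1].
125 − 4 = 121 transpositions; sign(π) = (−1)^121 = -1.
Via Zolotarev, sign(π_{102}) = (102|125) = -1.

-1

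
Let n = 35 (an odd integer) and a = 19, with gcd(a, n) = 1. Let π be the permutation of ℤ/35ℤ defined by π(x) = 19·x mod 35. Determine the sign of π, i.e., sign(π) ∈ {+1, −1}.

-1

Trace 11: π^k(11) = [11, 34, 16, 24, 1, 19] for k=0..5.
π_19 has 8 disjoint cycles with lengths [6, 6, 6, 6, 6, 2, 2, 1] on {0,…,34}.
n − c = 35 − 8 = 27; sign = (−1)^27 = -1.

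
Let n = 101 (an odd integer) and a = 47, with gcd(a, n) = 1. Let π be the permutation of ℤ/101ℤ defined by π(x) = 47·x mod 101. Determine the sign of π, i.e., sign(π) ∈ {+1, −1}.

+1

Trace 16: π^k(16) = [16, 45, 95, 21, 78, 30, 97] for k=0..6.
3 cycles of lengths [50, 50, 1].
Σ(ℓ_i−1) = 101−3 = 98; sign = (−1)^98 = +1.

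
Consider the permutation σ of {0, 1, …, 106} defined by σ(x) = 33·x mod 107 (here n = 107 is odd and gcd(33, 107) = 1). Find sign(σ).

Orbit of 19 under x↦33x: [19, 92, 40, 36, 11, 42, 102]… (length divides ord_107(33)).
The orbit structure of x ↦ 33x mod 107: 3 orbits of sizes [53, 53, 1].
Σ(ℓ_i−1) = 107−3 = 104; sign = (−1)^104 = +1.

+1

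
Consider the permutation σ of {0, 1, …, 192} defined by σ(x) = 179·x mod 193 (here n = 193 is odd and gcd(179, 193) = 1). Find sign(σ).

+1

Start at x=72: 72 → 150 → 23 → 64 → 69 → 192 → 14 → … (one orbit).
Cycle type of π: 32×6 + 1; total 7 cycles.
193 − 7 = 186 transpositions; sign(π) = (−1)^186 = +1.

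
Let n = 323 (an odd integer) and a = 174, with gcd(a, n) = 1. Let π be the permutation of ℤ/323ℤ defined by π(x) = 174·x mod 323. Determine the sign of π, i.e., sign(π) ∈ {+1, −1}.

Trace 35: π^k(35) = [35, 276, 220, 166, 137, 259, 169] for k=0..6.
14 cycles of lengths [36, 36, 36, 36, 36, 36, 36, 36, 18, 4, 4, 4, 4, 1].
Σ(ℓ_i−1) = 323−14 = 309; sign = (−1)^309 = -1.

-1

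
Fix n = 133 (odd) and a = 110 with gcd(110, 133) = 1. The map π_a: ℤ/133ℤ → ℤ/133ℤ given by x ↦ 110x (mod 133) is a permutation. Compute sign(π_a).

Orbit of 64 under x↦110x: [64, 124, 74, 27, 44, 52, 1]… (length divides ord_133(110)).
Cycle type of π: 18×7 + 6 + 1; total 9 cycles.
9 cycles on 133: each ℓ→(−1)^(ℓ−1), product (−1)^124 = +1.

+1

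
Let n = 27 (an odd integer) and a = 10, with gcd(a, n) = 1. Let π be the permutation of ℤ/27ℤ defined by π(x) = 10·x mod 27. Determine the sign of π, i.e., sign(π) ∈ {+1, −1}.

Start at x=19: 19 → 1 → 10 → 19 (one orbit).
The orbit structure of x ↦ 10x mod 27: 15 orbits of sizes [3, 3, 3, 3, 3, 3, 1, 1, 1, 1, 1, 1, 1, 1, 1].
Σ(ℓ_i−1) = 27−15 = 12; sign = (−1)^12 = +1.
Via Zolotarev, sign(π_{10}) = (10|27) = +1.

+1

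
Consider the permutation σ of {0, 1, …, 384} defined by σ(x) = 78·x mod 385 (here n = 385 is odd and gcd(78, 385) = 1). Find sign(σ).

-1

Start at x=1: 1 → 78 → 309 → 232 → 1 (one orbit).
The orbit structure of x ↦ 78x mod 385: 154 orbits of sizes [4, 4, 4, 4, 4, 4, 4, 4, 4, 4, 4, 4, 4, 4, 4, 4, 4, 4, 4, 4, 4, 4, 4, 4, 4, 4, 4, 4, 4, 4, 4, 4, 4, 4, 4, 4, 4, 4, 4, 4, 4, 4, 4, 4, 4, 4, 4, 4, 4, 4, 4, 4, 4, 4, 4, 4, 4, 4, 4, 4, 4, 4, 4, 4, 4, 4, 4, 4, 4, 4, 4, 4, 4, 4, 4, 4, 4, 1, 1, 1, 1, 1, 1, 1, 1, 1, 1, 1, 1, 1, 1, 1, 1, 1, 1, 1, 1, 1, 1, 1, 1, 1, 1, 1, 1, 1, 1, 1, 1, 1, 1, 1, 1, 1, 1, 1, 1, 1, 1, 1, 1, 1, 1, 1, 1, 1, 1, 1, 1, 1, 1, 1, 1, 1, 1, 1, 1, 1, 1, 1, 1, 1, 1, 1, 1, 1, 1, 1, 1, 1, 1, 1, 1, 1].
With 154 cycles on 385 points, sign = (−1)^{385−154} = -1.
The Jacobi symbol (78|385) = -1 (Zolotarev) agrees.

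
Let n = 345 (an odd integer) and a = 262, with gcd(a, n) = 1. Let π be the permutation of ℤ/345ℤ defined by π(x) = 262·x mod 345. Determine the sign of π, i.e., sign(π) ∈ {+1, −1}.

Orbit of 187 under x↦262x: [187, 4, 13, 301, 202, 139, 193]… (length divides ord_345(262)).
The orbit structure of x ↦ 262x mod 345: 18 orbits of sizes [44, 44, 44, 44, 44, 44, 11, 11, 11, 11, 11, 11, 4, 4, 4, 1, 1, 1].
Σ(ℓ_i−1) = 345−18 = 327; sign = (−1)^327 = -1.

-1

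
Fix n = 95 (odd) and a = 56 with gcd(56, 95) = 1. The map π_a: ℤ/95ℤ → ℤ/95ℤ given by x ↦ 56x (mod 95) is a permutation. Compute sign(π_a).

Start at x=56: 56 → 1 → 56 (one orbit).
Cycle lengths of π_56 on ℤ/95ℤ: [2, 2, 2, 2, 2, 2, 2, 2, 2, 2, 2, 2, 2, 2, 2, 2, 2, 2, 2, 2, 2, 2, 2, 2, 2, 2, 2, 2, 2, 2, 2, 2, 2, 2, 2, 2, 2, 2, 2, 2, 2, 2, 2, 2, 2, 1, 1, 1, 1, 1]; 50 cycles in total.
95 − 50 = 45 transpositions; sign(π) = (−1)^45 = -1.
(56|95)_J = -1 (Zolotarev's lemma cross-check).

-1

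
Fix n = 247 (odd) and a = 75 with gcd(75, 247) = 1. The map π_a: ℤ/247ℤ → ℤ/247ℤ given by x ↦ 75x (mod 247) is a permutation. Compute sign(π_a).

Trace 172: π^k(172) = [172, 56, 1, 75, 191, 246] for k=0..5.
Cycle lengths of π_75 on ℤ/247ℤ: [6, 6, 6, 6, 6, 6, 6, 6, 6, 6, 6, 6, 6, 6, 6, 6, 6, 6, 6, 6, 6, 6, 6, 6, 6, 6, 6, 6, 6, 6, 6, 6, 6, 6, 6, 6, 6, 6, 2, 2, 2, 2, 2, 2, 2, 2, 2, 1]; 48 cycles in total.
sign(π) = (−1)^{n − #cycles} = (−1)^{247−48} = (−1)^199 = -1.
(75|247)_J = -1 (Zolotarev's lemma cross-check).

-1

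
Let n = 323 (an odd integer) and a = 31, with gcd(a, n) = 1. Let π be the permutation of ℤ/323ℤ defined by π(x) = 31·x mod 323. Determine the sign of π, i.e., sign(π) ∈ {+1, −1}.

Start at x=229: 229 → 316 → 106 → 56 → 121 → 198 → 1 → … (one orbit).
The orbit structure of x ↦ 31x mod 323: 11 orbits of sizes [48, 48, 48, 48, 48, 48, 16, 6, 6, 6, 1].
Σ(ℓ_i−1) = 323−11 = 312; sign = (−1)^312 = +1.
The Jacobi symbol (31|323) = +1 (Zolotarev) agrees.

+1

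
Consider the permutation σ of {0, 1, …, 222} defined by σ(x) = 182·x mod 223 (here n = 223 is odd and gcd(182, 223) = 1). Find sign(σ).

-1

Orbit of 111 under x↦182x: [111, 132, 163, 7, 159, 171, 125]… (length divides ord_223(182)).
Cycle type of π: 74×3 + 1; total 4 cycles.
Σ(ℓ_i−1) = 223−4 = 219; sign = (−1)^219 = -1.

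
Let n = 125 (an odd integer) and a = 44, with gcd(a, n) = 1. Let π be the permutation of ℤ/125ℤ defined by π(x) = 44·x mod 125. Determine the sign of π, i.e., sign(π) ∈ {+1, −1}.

Start at x=71: 71 → 124 → 81 → 64 → 66 → 29 → 26 → … (one orbit).
The orbit structure of x ↦ 44x mod 125: 7 orbits of sizes [50, 50, 10, 10, 2, 2, 1].
sign(π) = (−1)^{n − #cycles} = (−1)^{125−7} = (−1)^118 = +1.

+1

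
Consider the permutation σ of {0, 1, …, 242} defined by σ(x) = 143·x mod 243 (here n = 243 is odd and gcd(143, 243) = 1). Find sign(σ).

-1

Orbit of 179 under x↦143x: [179, 82, 62, 118, 107, 235, 71]… (length divides ord_243(143)).
Decompose π into cycles: lengths [54, 54, 54, 18, 18, 18, 6, 6, 6, 2, 2, 2, 2, 1] (14 cycles, including the fixed point 0).
Σ(ℓ_i−1) = 243−14 = 229; sign = (−1)^229 = -1.
Check: (143/243) = -1 by Zolotarev.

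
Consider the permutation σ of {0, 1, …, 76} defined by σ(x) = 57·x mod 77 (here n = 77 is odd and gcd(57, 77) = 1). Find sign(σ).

-1

Start at x=1: 1 → 57 → 15 → 8 → 71 → 43 → 64 → … (one orbit).
Decompose π into cycles: lengths [10, 10, 10, 10, 10, 10, 10, 1, 1, 1, 1, 1, 1, 1] (14 cycles, including the fixed point 0).
n − c = 77 − 14 = 63; sign = (−1)^63 = -1.
Check: (57/77) = -1 by Zolotarev.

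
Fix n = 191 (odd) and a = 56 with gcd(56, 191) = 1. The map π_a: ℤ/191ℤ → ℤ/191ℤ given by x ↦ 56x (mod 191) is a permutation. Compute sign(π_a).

-1

Orbit of 68 under x↦56x: [68, 179, 92, 186, 102, 173, 138]… (length divides ord_191(56)).
Cycle type of π: 190 + 1; total 2 cycles.
With 2 cycles on 191 points, sign = (−1)^{191−2} = -1.
Zolotarev: (56|191) = -1, matching the cycle-count sign.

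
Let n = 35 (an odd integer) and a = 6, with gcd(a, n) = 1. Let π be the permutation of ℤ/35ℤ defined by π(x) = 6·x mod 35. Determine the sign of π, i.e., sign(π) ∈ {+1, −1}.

Trace 6: π^k(6) = [6, 1] for k=0..1.
π_6 has 20 disjoint cycles with lengths [2, 2, 2, 2, 2, 2, 2, 2, 2, 2, 2, 2, 2, 2, 2, 1, 1, 1, 1, 1] on {0,…,34}.
20 cycles on 35: each ℓ→(−1)^(ℓ−1), product (−1)^15 = -1.
Zolotarev: (6|35) = -1, matching the cycle-count sign.

-1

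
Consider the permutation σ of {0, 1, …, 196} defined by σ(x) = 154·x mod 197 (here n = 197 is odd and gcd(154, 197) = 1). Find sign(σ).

+1

Start at x=76: 76 → 81 → 63 → 49 → 60 → 178 → 29 → … (one orbit).
π_154 has 5 disjoint cycles with lengths [49, 49, 49, 49, 1] on {0,…,196}.
With 5 cycles on 197 points, sign = (−1)^{197−5} = +1.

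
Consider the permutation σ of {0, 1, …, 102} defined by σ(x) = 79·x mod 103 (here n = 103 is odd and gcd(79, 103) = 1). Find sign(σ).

+1

Start at x=23: 23 → 66 → 64 → 9 → 93 → 34 → 8 → … (one orbit).
Cycle type of π: 17×6 + 1; total 7 cycles.
Σ(ℓ_i−1) = 103−7 = 96; sign = (−1)^96 = +1.
The Jacobi symbol (79|103) = +1 (Zolotarev) agrees.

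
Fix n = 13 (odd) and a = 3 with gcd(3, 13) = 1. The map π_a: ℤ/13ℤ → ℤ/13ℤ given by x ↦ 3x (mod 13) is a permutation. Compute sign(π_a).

+1

Trace 1: π^k(1) = [1, 3, 9] for k=0..2.
Cycle lengths of π_3 on ℤ/13ℤ: [3, 3, 3, 3, 1]; 5 cycles in total.
5 cycles on 13: each ℓ→(−1)^(ℓ−1), product (−1)^8 = +1.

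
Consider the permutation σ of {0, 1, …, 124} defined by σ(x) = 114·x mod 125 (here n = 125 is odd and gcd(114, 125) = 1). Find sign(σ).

Start at x=74: 74 → 61 → 79 → 6 → 59 → 101 → 14 → … (one orbit).
Cycle type of π: 50×2 + 10×2 + 2×2 + 1; total 7 cycles.
n − c = 125 − 7 = 118; sign = (−1)^118 = +1.
(114|125)_J = +1 (Zolotarev's lemma cross-check).

+1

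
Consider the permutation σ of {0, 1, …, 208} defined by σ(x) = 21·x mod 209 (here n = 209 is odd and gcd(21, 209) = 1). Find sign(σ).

Trace 100: π^k(100) = [100, 10, 1, 21, 23, 65, 111] for k=0..6.
Cycle type of π: 18×11 + 2×5 + 1; total 17 cycles.
209 − 17 = 192 transpositions; sign(π) = (−1)^192 = +1.
Zolotarev: (21|209) = +1, matching the cycle-count sign.

+1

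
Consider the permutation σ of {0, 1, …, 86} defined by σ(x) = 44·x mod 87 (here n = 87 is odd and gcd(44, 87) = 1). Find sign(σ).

Start at x=41: 41 → 64 → 32 → 16 → 8 → 4 → 2 → … (one orbit).
π_44 has 5 disjoint cycles with lengths [28, 28, 28, 2, 1] on {0,…,86}.
87 − 5 = 82 transpositions; sign(π) = (−1)^82 = +1.

+1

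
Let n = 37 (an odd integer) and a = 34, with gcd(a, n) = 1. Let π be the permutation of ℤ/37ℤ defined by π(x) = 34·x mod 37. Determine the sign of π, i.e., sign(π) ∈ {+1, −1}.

Trace 16: π^k(16) = [16, 26, 33, 12, 1, 34, 9] for k=0..6.
The orbit structure of x ↦ 34x mod 37: 5 orbits of sizes [9, 9, 9, 9, 1].
sign(π) = (−1)^{n − #cycles} = (−1)^{37−5} = (−1)^32 = +1.
(34|37)_J = +1 (Zolotarev's lemma cross-check).

+1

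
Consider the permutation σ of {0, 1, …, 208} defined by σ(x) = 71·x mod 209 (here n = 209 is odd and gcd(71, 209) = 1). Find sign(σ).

-1

Trace 82: π^k(82) = [82, 179, 169, 86, 45, 60, 80] for k=0..6.
Cycle lengths of π_71 on ℤ/209ℤ: [90, 90, 18, 5, 5, 1]; 6 cycles in total.
With 6 cycles on 209 points, sign = (−1)^{209−6} = -1.
The Jacobi symbol (71|209) = -1 (Zolotarev) agrees.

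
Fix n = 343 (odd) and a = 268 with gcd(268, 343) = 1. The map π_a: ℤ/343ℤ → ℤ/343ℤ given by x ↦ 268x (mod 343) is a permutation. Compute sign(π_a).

Orbit of 296 under x↦268x: [296, 95, 78, 324, 53, 141, 58]… (length divides ord_343(268)).
Decompose π into cycles: lengths [147, 147, 21, 21, 3, 3, 1] (7 cycles, including the fixed point 0).
Σ(ℓ_i−1) = 343−7 = 336; sign = (−1)^336 = +1.

+1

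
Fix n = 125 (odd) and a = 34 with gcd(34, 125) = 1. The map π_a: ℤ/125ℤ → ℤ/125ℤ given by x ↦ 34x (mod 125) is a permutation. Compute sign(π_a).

+1

Start at x=109: 109 → 81 → 4 → 11 → 124 → 91 → 94 → … (one orbit).
7 cycles of lengths [50, 50, 10, 10, 2, 2, 1].
7 cycles on 125: each ℓ→(−1)^(ℓ−1), product (−1)^118 = +1.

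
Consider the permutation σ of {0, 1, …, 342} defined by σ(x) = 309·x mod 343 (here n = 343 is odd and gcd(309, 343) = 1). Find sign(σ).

+1

Orbit of 211 under x↦309x: [211, 29, 43, 253, 316, 232, 1]… (length divides ord_343(309)).
Cycle lengths of π_309 on ℤ/343ℤ: [49, 49, 49, 49, 49, 49, 7, 7, 7, 7, 7, 7, 1, 1, 1, 1, 1, 1, 1]; 19 cycles in total.
343 − 19 = 324 transpositions; sign(π) = (−1)^324 = +1.
Zolotarev: (309|343) = +1, matching the cycle-count sign.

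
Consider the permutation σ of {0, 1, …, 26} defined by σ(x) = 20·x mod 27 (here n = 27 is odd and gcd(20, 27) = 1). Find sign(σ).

-1

Start at x=22: 22 → 8 → 25 → 14 → 10 → 11 → 4 → … (one orbit).
Cycle lengths of π_20 on ℤ/27ℤ: [18, 6, 2, 1]; 4 cycles in total.
4 cycles on 27: each ℓ→(−1)^(ℓ−1), product (−1)^23 = -1.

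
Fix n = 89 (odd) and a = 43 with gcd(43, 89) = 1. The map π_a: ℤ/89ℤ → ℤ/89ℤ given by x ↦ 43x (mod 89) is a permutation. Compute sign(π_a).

Trace 17: π^k(17) = [17, 19, 16, 65, 36, 35, 81] for k=0..6.
π_43 has 2 disjoint cycles with lengths [88, 1] on {0,…,88}.
sign(π) = (−1)^{n − #cycles} = (−1)^{89−2} = (−1)^87 = -1.
The Jacobi symbol (43|89) = -1 (Zolotarev) agrees.

-1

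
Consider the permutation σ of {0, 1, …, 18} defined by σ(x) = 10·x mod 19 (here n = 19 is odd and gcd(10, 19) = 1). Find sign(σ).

Orbit of 4 under x↦10x: [4, 2, 1, 10, 5, 12, 6]… (length divides ord_19(10)).
2 cycles of lengths [18, 1].
2 cycles on 19: each ℓ→(−1)^(ℓ−1), product (−1)^17 = -1.
(10|19)_J = -1 (Zolotarev's lemma cross-check).

-1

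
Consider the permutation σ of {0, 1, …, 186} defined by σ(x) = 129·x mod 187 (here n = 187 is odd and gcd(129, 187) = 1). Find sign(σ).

Start at x=15: 15 → 65 → 157 → 57 → 60 → 73 → 67 → … (one orbit).
5 cycles of lengths [80, 80, 16, 10, 1].
sign(π) = (−1)^{n − #cycles} = (−1)^{187−5} = (−1)^182 = +1.
Zolotarev: (129|187) = +1, matching the cycle-count sign.

+1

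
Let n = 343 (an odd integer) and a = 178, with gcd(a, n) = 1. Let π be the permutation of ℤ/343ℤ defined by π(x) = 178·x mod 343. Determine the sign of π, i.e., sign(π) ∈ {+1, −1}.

-1

Trace 264: π^k(264) = [264, 1, 178, 128, 146, 263, 166] for k=0..6.
16 cycles of lengths [42, 42, 42, 42, 42, 42, 42, 6, 6, 6, 6, 6, 6, 6, 6, 1].
343 − 16 = 327 transpositions; sign(π) = (−1)^327 = -1.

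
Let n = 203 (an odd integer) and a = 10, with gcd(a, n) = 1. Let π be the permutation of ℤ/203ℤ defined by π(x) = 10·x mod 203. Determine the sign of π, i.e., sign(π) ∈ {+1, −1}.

+1

Start at x=108: 108 → 65 → 41 → 4 → 40 → 197 → 143 → … (one orbit).
5 cycles of lengths [84, 84, 28, 6, 1].
sign(π) = (−1)^{n − #cycles} = (−1)^{203−5} = (−1)^198 = +1.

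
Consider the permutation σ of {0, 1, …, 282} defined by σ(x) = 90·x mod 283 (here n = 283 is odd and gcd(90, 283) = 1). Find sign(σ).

Start at x=101: 101 → 34 → 230 → 41 → 11 → 141 → 238 → … (one orbit).
Cycle lengths of π_90 on ℤ/283ℤ: [141, 141, 1]; 3 cycles in total.
3 cycles on 283: each ℓ→(−1)^(ℓ−1), product (−1)^280 = +1.
Via Zolotarev, sign(π_{90}) = (90|283) = +1.

+1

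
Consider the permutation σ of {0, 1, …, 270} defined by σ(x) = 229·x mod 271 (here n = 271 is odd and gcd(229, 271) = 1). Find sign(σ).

+1

Orbit of 174 under x↦229x: [174, 9, 164, 158, 139, 124, 212]… (length divides ord_271(229)).
π_229 has 3 disjoint cycles with lengths [135, 135, 1] on {0,…,270}.
271 − 3 = 268 transpositions; sign(π) = (−1)^268 = +1.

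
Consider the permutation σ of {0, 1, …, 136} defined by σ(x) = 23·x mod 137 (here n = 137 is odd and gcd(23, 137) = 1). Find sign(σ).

Start at x=25: 25 → 27 → 73 → 35 → 120 → 20 → 49 → … (one orbit).
Cycle lengths of π_23 on ℤ/137ℤ: [136, 1]; 2 cycles in total.
2 cycles on 137: each ℓ→(−1)^(ℓ−1), product (−1)^135 = -1.

-1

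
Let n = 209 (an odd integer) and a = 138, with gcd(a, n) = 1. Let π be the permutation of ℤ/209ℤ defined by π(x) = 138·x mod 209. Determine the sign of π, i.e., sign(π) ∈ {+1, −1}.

Trace 93: π^k(93) = [93, 85, 26, 35, 23, 39, 157] for k=0..6.
π_138 has 6 disjoint cycles with lengths [90, 90, 10, 9, 9, 1] on {0,…,208}.
sign(π) = (−1)^{n − #cycles} = (−1)^{209−6} = (−1)^203 = -1.

-1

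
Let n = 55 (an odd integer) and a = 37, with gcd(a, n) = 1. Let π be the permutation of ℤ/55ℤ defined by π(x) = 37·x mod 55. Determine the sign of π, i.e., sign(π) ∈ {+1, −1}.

Start at x=38: 38 → 31 → 47 → 34 → 48 → 16 → 42 → … (one orbit).
π_37 has 6 disjoint cycles with lengths [20, 20, 5, 5, 4, 1] on {0,…,54}.
Σ(ℓ_i−1) = 55−6 = 49; sign = (−1)^49 = -1.
The Jacobi symbol (37|55) = -1 (Zolotarev) agrees.

-1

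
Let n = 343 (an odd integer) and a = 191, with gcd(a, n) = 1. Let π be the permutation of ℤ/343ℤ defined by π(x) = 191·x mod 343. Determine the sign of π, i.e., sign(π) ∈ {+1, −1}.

Orbit of 8 under x↦191x: [8, 156, 298, 323, 296, 284, 50]… (length divides ord_343(191)).
The orbit structure of x ↦ 191x mod 343: 7 orbits of sizes [147, 147, 21, 21, 3, 3, 1].
With 7 cycles on 343 points, sign = (−1)^{343−7} = +1.
Via Zolotarev, sign(π_{191}) = (191|343) = +1.

+1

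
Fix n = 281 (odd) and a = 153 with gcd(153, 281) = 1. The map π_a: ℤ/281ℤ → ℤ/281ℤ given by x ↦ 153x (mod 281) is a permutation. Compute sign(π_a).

Orbit of 90 under x↦153x: [90, 1, 153, 86, 232]… (length divides ord_281(153)).
Decompose π into cycles: lengths [5, 5, 5, 5, 5, 5, 5, 5, 5, 5, 5, 5, 5, 5, 5, 5, 5, 5, 5, 5, 5, 5, 5, 5, 5, 5, 5, 5, 5, 5, 5, 5, 5, 5, 5, 5, 5, 5, 5, 5, 5, 5, 5, 5, 5, 5, 5, 5, 5, 5, 5, 5, 5, 5, 5, 5, 1] (57 cycles, including the fixed point 0).
Σ(ℓ_i−1) = 281−57 = 224; sign = (−1)^224 = +1.

+1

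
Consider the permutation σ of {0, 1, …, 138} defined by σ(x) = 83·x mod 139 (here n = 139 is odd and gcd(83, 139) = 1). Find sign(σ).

+1

Trace 37: π^k(37) = [37, 13, 106, 41, 67, 1, 83] for k=0..6.
Cycle lengths of π_83 on ℤ/139ℤ: [69, 69, 1]; 3 cycles in total.
sign(π) = (−1)^{n − #cycles} = (−1)^{139−3} = (−1)^136 = +1.
(83|139)_J = +1 (Zolotarev's lemma cross-check).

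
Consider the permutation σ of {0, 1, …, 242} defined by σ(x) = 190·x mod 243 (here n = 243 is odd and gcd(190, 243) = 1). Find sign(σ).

Orbit of 136 under x↦190x: [136, 82, 28, 217, 163, 109, 55]… (length divides ord_243(190)).
Cycle type of π: 9×18 + 3×18 + 1×27; total 63 cycles.
63 cycles on 243: each ℓ→(−1)^(ℓ−1), product (−1)^180 = +1.
Check: (190/243) = +1 by Zolotarev.

+1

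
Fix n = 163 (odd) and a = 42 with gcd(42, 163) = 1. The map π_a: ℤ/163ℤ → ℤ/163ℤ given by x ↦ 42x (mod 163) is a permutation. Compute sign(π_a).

Trace 86: π^k(86) = [86, 26, 114, 61, 117, 24, 30] for k=0..6.
Cycle lengths of π_42 on ℤ/163ℤ: [162, 1]; 2 cycles in total.
With 2 cycles on 163 points, sign = (−1)^{163−2} = -1.
Zolotarev: (42|163) = -1, matching the cycle-count sign.

-1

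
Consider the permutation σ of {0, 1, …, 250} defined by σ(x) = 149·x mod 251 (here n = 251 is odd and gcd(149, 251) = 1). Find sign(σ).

Trace 1: π^k(1) = [1, 149, 113, 20, 219] for k=0..4.
Decompose π into cycles: lengths [5, 5, 5, 5, 5, 5, 5, 5, 5, 5, 5, 5, 5, 5, 5, 5, 5, 5, 5, 5, 5, 5, 5, 5, 5, 5, 5, 5, 5, 5, 5, 5, 5, 5, 5, 5, 5, 5, 5, 5, 5, 5, 5, 5, 5, 5, 5, 5, 5, 5, 1] (51 cycles, including the fixed point 0).
With 51 cycles on 251 points, sign = (−1)^{251−51} = +1.
Check: (149/251) = +1 by Zolotarev.

+1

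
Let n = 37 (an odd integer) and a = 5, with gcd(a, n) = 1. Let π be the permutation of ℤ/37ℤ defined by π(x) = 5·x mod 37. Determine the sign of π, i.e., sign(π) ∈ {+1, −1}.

Trace 35: π^k(35) = [35, 27, 24, 9, 8, 3, 15] for k=0..6.
Cycle type of π: 36 + 1; total 2 cycles.
2 cycles on 37: each ℓ→(−1)^(ℓ−1), product (−1)^35 = -1.
Check: (5/37) = -1 by Zolotarev.

-1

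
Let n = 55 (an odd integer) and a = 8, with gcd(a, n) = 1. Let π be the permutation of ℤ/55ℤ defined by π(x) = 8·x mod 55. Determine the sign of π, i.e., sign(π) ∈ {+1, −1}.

Start at x=49: 49 → 7 → 1 → 8 → 9 → 17 → 26 → … (one orbit).
Cycle type of π: 20×2 + 10 + 4 + 1; total 5 cycles.
n − c = 55 − 5 = 50; sign = (−1)^50 = +1.

+1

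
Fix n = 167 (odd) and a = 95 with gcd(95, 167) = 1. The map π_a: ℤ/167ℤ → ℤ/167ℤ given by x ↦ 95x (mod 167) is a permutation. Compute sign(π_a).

-1

Start at x=32: 32 → 34 → 57 → 71 → 65 → 163 → 121 → … (one orbit).
Cycle lengths of π_95 on ℤ/167ℤ: [166, 1]; 2 cycles in total.
167 − 2 = 165 transpositions; sign(π) = (−1)^165 = -1.
Check: (95/167) = -1 by Zolotarev.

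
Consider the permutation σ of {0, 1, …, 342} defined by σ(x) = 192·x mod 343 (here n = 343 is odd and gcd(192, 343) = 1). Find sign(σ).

Start at x=31: 31 → 121 → 251 → 172 → 96 → 253 → 213 → … (one orbit).
Cycle type of π: 294 + 42 + 6 + 1; total 4 cycles.
With 4 cycles on 343 points, sign = (−1)^{343−4} = -1.
Check: (192/343) = -1 by Zolotarev.

-1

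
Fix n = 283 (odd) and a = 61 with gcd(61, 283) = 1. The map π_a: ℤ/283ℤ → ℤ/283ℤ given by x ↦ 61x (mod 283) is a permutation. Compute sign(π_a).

+1

Orbit of 216 under x↦61x: [216, 158, 16, 127, 106, 240, 207]… (length divides ord_283(61)).
Cycle type of π: 47×6 + 1; total 7 cycles.
283 − 7 = 276 transpositions; sign(π) = (−1)^276 = +1.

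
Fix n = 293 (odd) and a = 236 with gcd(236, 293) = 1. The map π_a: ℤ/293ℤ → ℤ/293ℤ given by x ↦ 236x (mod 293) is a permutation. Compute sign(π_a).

+1

Orbit of 276 under x↦236x: [276, 90, 144, 289, 228, 189, 68]… (length divides ord_293(236)).
π_236 has 3 disjoint cycles with lengths [146, 146, 1] on {0,…,292}.
n − c = 293 − 3 = 290; sign = (−1)^290 = +1.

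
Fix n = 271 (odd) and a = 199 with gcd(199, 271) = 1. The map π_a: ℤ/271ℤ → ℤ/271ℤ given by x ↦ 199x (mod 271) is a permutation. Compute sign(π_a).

-1

Orbit of 146 under x↦199x: [146, 57, 232, 98, 261, 178, 192]… (length divides ord_271(199)).
Decompose π into cycles: lengths [90, 90, 90, 1] (4 cycles, including the fixed point 0).
Σ(ℓ_i−1) = 271−4 = 267; sign = (−1)^267 = -1.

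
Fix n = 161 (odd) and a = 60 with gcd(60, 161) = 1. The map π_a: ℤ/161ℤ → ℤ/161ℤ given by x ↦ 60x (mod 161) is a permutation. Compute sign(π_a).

-1

Start at x=53: 53 → 121 → 15 → 95 → 65 → 36 → 67 → … (one orbit).
Decompose π into cycles: lengths [66, 66, 22, 3, 3, 1] (6 cycles, including the fixed point 0).
161 − 6 = 155 transpositions; sign(π) = (−1)^155 = -1.
Via Zolotarev, sign(π_{60}) = (60|161) = -1.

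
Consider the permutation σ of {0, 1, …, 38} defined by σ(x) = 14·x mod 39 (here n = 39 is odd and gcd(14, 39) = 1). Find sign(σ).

Trace 1: π^k(1) = [1, 14] for k=0..1.
π_14 has 26 disjoint cycles with lengths [2, 2, 2, 2, 2, 2, 2, 2, 2, 2, 2, 2, 2, 1, 1, 1, 1, 1, 1, 1, 1, 1, 1, 1, 1, 1] on {0,…,38}.
sign(π) = (−1)^{n − #cycles} = (−1)^{39−26} = (−1)^13 = -1.
(14|39)_J = -1 (Zolotarev's lemma cross-check).

-1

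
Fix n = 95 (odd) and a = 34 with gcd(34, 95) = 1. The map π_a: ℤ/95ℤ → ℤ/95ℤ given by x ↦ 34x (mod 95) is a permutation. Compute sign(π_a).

Orbit of 89 under x↦34x: [89, 81, 94, 61, 79, 26, 29]… (length divides ord_95(34)).
Cycle type of π: 18×5 + 2×2 + 1; total 8 cycles.
Σ(ℓ_i−1) = 95−8 = 87; sign = (−1)^87 = -1.
The Jacobi symbol (34|95) = -1 (Zolotarev) agrees.

-1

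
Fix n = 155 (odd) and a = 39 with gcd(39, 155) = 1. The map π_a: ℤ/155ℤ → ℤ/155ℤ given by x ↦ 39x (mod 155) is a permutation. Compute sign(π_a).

Start at x=64: 64 → 16 → 4 → 1 → 39 → 126 → 109 → … (one orbit).
21 cycles of lengths [10, 10, 10, 10, 10, 10, 10, 10, 10, 10, 10, 10, 5, 5, 5, 5, 5, 5, 2, 2, 1].
155 − 21 = 134 transpositions; sign(π) = (−1)^134 = +1.
The Jacobi symbol (39|155) = +1 (Zolotarev) agrees.

+1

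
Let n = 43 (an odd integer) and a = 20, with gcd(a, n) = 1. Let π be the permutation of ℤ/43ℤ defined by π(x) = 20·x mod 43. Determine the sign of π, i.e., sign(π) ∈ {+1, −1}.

-1

Trace 29: π^k(29) = [29, 21, 33, 15, 42, 23, 30] for k=0..6.
Cycle lengths of π_20 on ℤ/43ℤ: [42, 1]; 2 cycles in total.
Σ(ℓ_i−1) = 43−2 = 41; sign = (−1)^41 = -1.
Check: (20/43) = -1 by Zolotarev.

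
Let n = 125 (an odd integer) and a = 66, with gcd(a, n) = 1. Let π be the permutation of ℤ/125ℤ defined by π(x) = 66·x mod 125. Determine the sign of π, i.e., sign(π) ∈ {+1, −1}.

+1

Trace 101: π^k(101) = [101, 41, 81, 96, 86, 51, 116] for k=0..6.
π_66 has 13 disjoint cycles with lengths [25, 25, 25, 25, 5, 5, 5, 5, 1, 1, 1, 1, 1] on {0,…,124}.
125 − 13 = 112 transpositions; sign(π) = (−1)^112 = +1.
Zolotarev: (66|125) = +1, matching the cycle-count sign.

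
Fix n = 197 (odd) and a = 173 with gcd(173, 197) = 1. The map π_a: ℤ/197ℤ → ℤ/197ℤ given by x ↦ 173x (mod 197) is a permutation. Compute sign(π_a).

Start at x=169: 169 → 81 → 26 → 164 → 4 → 101 → 137 → … (one orbit).
Cycle type of π: 98×2 + 1; total 3 cycles.
n − c = 197 − 3 = 194; sign = (−1)^194 = +1.
Check: (173/197) = +1 by Zolotarev.

+1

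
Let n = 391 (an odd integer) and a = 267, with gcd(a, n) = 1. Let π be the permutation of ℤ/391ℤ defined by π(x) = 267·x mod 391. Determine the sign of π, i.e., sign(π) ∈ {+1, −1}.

Trace 143: π^k(143) = [143, 254, 175, 196, 329, 259, 337] for k=0..6.
Cycle lengths of π_267 on ℤ/391ℤ: [176, 176, 22, 16, 1]; 5 cycles in total.
5 cycles on 391: each ℓ→(−1)^(ℓ−1), product (−1)^386 = +1.
The Jacobi symbol (267|391) = +1 (Zolotarev) agrees.

+1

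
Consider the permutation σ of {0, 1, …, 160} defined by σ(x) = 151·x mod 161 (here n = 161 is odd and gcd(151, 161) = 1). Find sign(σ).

Start at x=9: 9 → 71 → 95 → 16 → 1 → 151 → 100 → … (one orbit).
9 cycles of lengths [33, 33, 33, 33, 11, 11, 3, 3, 1].
9 cycles on 161: each ℓ→(−1)^(ℓ−1), product (−1)^152 = +1.

+1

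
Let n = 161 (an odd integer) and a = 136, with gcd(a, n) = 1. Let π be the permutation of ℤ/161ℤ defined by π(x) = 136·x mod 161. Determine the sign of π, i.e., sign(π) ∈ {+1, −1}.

+1

Orbit of 111 under x↦136x: [111, 123, 145, 78, 143, 128, 20]… (length divides ord_161(136)).
5 cycles of lengths [66, 66, 22, 6, 1].
5 cycles on 161: each ℓ→(−1)^(ℓ−1), product (−1)^156 = +1.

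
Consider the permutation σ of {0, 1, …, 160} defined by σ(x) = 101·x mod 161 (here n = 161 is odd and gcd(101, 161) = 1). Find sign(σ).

-1

Start at x=31: 31 → 72 → 27 → 151 → 117 → 64 → 24 → … (one orbit).
Cycle lengths of π_101 on ℤ/161ℤ: [66, 66, 11, 11, 6, 1]; 6 cycles in total.
161 − 6 = 155 transpositions; sign(π) = (−1)^155 = -1.
Check: (101/161) = -1 by Zolotarev.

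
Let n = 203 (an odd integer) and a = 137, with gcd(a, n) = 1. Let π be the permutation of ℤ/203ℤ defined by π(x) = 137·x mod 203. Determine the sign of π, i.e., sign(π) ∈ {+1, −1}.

Trace 198: π^k(198) = [198, 127, 144, 37, 197, 193, 51] for k=0..6.
The orbit structure of x ↦ 137x mod 203: 6 orbits of sizes [84, 84, 28, 3, 3, 1].
Σ(ℓ_i−1) = 203−6 = 197; sign = (−1)^197 = -1.
(137|203)_J = -1 (Zolotarev's lemma cross-check).

-1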